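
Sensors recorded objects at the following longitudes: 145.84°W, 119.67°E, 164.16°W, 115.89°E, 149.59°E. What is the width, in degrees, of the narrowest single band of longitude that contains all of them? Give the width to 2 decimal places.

Sort the longitudes: -164.16°, -145.84°, +115.89°, +119.67°, +149.59°.
Eastward gaps between consecutive values (wrapping around): 18.32°, 261.73°, 3.78°, 29.92°, 46.25°.
Largest gap = 261.73° ⇒ minimal covering band is its complement: 360° − 261.73° = 98.27°.
Band runs from +115.89° eastward to -145.84°, crossing the antimeridian.

98.27°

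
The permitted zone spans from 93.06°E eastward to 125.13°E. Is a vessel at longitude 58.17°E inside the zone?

No

Band width going east from +93.06° to +125.13°: ((125.13 − 93.06) mod 360) = 32.07°.
Offset of +58.17° east of the west edge: ((58.17 − 93.06) mod 360) = 325.11°.
325.11° > 32.07° ⇒ outside.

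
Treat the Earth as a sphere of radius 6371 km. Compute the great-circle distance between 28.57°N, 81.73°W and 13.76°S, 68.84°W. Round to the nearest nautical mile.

Δλ = -68.84 − -81.73 = 12.89°.
Δφ = -13.76 − 28.57 = -42.33°.
a = sin²(Δφ/2) + cos φ₁ · cos φ₂ · sin²(Δλ/2) = 0.141109.
c = 2·atan2(√a, √(1−a)) = 0.77018 rad → d = 6371·c ≈ 4906.84 km ≈ 2649.48 nmi.

2649 nmi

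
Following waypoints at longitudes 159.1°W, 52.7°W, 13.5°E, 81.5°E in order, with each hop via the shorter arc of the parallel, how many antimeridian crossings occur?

0

Leg 1: -159.1° → -52.7°, shortest Δλ = 106.4° (east) — does not cross 180°.
Leg 2: -52.7° → +13.5°, shortest Δλ = 66.2° (east) — does not cross 180°.
Leg 3: +13.5° → +81.5°, shortest Δλ = 68.0° (east) — does not cross 180°.
Total crossings: 0.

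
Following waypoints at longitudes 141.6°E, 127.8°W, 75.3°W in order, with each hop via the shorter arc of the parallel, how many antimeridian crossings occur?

Leg 1: +141.6° → -127.8°, shortest Δλ = 90.6° (east) — crosses 180°.
Leg 2: -127.8° → -75.3°, shortest Δλ = 52.5° (east) — does not cross 180°.
Total crossings: 1.

1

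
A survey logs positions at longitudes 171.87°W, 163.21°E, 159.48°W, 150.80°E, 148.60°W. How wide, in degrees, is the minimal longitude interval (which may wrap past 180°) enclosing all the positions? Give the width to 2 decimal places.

60.60°

Sort the longitudes: -171.87°, -159.48°, -148.60°, +150.80°, +163.21°.
Eastward gaps between consecutive values (wrapping around): 12.39°, 10.88°, 299.40°, 12.41°, 24.92°.
Largest gap = 299.40° ⇒ minimal covering band is its complement: 360° − 299.40° = 60.60°.
Band runs from +150.80° eastward to -148.60°, crossing the antimeridian.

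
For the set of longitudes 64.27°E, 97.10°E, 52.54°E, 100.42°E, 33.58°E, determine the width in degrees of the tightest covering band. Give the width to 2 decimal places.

66.84°

Sort the longitudes: +33.58°, +52.54°, +64.27°, +97.10°, +100.42°.
Eastward gaps between consecutive values (wrapping around): 18.96°, 11.73°, 32.83°, 3.32°, 293.16°.
Largest gap = 293.16° ⇒ minimal covering band is its complement: 360° − 293.16° = 66.84°.
Band runs from +33.58° eastward to +100.42°.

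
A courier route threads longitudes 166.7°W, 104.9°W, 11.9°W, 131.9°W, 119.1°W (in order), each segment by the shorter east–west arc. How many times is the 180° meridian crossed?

Leg 1: -166.7° → -104.9°, shortest Δλ = 61.8° (east) — does not cross 180°.
Leg 2: -104.9° → -11.9°, shortest Δλ = 93.0° (east) — does not cross 180°.
Leg 3: -11.9° → -131.9°, shortest Δλ = -120.0° (west) — does not cross 180°.
Leg 4: -131.9° → -119.1°, shortest Δλ = 12.8° (east) — does not cross 180°.
Total crossings: 0.

0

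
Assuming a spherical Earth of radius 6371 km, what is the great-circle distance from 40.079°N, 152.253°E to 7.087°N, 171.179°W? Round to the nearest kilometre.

5162 km

Δλ = -171.179 − 152.253 = -323.432°; wrapped into (−180°, 180°]: 36.568°.
Δφ = 7.087 − 40.079 = -32.992°.
a = sin²(Δφ/2) + cos φ₁ · cos φ₂ · sin²(Δλ/2) = 0.155362.
c = 2·atan2(√a, √(1−a)) = 0.81031 rad → d = 6371·c ≈ 5162.46 km.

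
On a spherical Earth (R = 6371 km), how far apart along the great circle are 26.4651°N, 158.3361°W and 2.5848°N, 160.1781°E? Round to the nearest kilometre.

Δλ = 160.1781 − -158.3361 = 318.5142°; wrapped into (−180°, 180°]: -41.4858°.
Δφ = 2.5848 − 26.4651 = -23.8803°.
a = sin²(Δφ/2) + cos φ₁ · cos φ₂ · sin²(Δλ/2) = 0.154984.
c = 2·atan2(√a, √(1−a)) = 0.80926 rad → d = 6371·c ≈ 5155.81 km.

5156 km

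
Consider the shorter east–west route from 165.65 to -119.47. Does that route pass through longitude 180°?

Yes

Naïve |-119.47 − 165.65| = 285.12° > 180°, so the shorter arc goes the other way round — across 180°.
Signed shortest Δλ = ((-119.47 − 165.65 + 180) mod 360) − 180 = 74.88°.
Going east by 74.88° from +165.65° passes through 180° before reaching -119.47°.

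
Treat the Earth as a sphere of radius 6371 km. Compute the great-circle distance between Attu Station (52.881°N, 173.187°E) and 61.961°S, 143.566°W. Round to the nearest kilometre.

Δλ = -143.566 − 173.187 = -316.753°; wrapped into (−180°, 180°]: 43.247°.
Δφ = -61.961 − 52.881 = -114.842°.
a = sin²(Δφ/2) + cos φ₁ · cos φ₂ · sin²(Δλ/2) = 0.748581.
c = 2·atan2(√a, √(1−a)) = 2.09112 rad → d = 6371·c ≈ 13322.53 km.

13323 km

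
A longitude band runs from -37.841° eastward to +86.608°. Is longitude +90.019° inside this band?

Band width going east from -37.841° to +86.608°: ((86.608 − -37.841) mod 360) = 124.449°.
Offset of +90.019° east of the west edge: ((90.019 − -37.841) mod 360) = 127.860°.
127.860° > 124.449° ⇒ outside.

No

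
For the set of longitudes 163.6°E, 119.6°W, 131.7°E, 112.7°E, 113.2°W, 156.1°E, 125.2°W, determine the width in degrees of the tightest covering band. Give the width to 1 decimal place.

Sort the longitudes: -125.2°, -119.6°, -113.2°, +112.7°, +131.7°, +156.1°, +163.6°.
Eastward gaps between consecutive values (wrapping around): 5.6°, 6.4°, 225.9°, 19.0°, 24.4°, 7.5°, 71.2°.
Largest gap = 225.9° ⇒ minimal covering band is its complement: 360° − 225.9° = 134.1°.
Band runs from +112.7° eastward to -113.2°, crossing the antimeridian.

134.1°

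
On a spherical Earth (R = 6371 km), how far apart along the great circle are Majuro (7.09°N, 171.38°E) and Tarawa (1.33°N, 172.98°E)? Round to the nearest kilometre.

Δλ = 172.98 − 171.38 = 1.60°.
Δφ = 1.33 − 7.09 = -5.76°.
a = sin²(Δφ/2) + cos φ₁ · cos φ₂ · sin²(Δλ/2) = 0.002718.
c = 2·atan2(√a, √(1−a)) = 0.10431 rad → d = 6371·c ≈ 664.59 km.

665 km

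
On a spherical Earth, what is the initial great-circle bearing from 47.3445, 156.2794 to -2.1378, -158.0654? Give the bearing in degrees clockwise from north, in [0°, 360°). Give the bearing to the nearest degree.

Δλ = -158.0654 − 156.2794 = -314.3448°; wrapped into (−180°, 180°]: 45.6552°.
θ = atan2( sin Δλ · cos φ₂ , cos φ₁ · sin φ₂ − sin φ₁ · cos φ₂ · cos Δλ )
  = atan2(0.71465, -0.53897) = 127.023° → normalised to [0°, 360°): 127.023°.

127°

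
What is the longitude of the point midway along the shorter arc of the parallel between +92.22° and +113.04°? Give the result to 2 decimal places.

+102.63°

Signed shortest Δλ from +92.22° to +113.04° is +20.82°.
Midpoint longitude = +92.22° + (+20.82°)/2 = +92.22° + 10.41° = +102.63°.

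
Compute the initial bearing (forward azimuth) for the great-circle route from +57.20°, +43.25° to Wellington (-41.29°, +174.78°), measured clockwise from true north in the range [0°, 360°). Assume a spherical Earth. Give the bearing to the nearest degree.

84°

Δλ = 174.78 − 43.25 = 131.53°.
θ = atan2( sin Δλ · cos φ₂ , cos φ₁ · sin φ₂ − sin φ₁ · cos φ₂ · cos Δλ )
  = atan2(0.56249, 0.06129) = 83.781° → normalised to [0°, 360°): 83.781°.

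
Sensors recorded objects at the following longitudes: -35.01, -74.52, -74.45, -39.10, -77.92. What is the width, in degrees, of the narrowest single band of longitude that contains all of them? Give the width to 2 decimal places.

42.91°

Sort the longitudes: -77.92°, -74.52°, -74.45°, -39.10°, -35.01°.
Eastward gaps between consecutive values (wrapping around): 3.40°, 0.07°, 35.35°, 4.09°, 317.09°.
Largest gap = 317.09° ⇒ minimal covering band is its complement: 360° − 317.09° = 42.91°.
Band runs from -77.92° eastward to -35.01°.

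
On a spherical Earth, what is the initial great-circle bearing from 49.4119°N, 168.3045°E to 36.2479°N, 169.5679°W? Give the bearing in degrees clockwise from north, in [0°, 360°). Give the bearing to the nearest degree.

121°

Δλ = -169.5679 − 168.3045 = -337.8724°; wrapped into (−180°, 180°]: 22.1276°.
θ = atan2( sin Δλ · cos φ₂ , cos φ₁ · sin φ₂ − sin φ₁ · cos φ₂ · cos Δλ )
  = atan2(0.30377, -0.18263) = 121.015° → normalised to [0°, 360°): 121.015°.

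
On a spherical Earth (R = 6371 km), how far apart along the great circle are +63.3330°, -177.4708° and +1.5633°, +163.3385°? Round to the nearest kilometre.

Δλ = 163.3385 − -177.4708 = 340.8093°; wrapped into (−180°, 180°]: -19.1907°.
Δφ = 1.5633 − 63.3330 = -61.7697°.
a = sin²(Δφ/2) + cos φ₁ · cos φ₂ · sin²(Δλ/2) = 0.275957.
c = 2·atan2(√a, √(1−a)) = 1.10617 rad → d = 6371·c ≈ 7047.43 km.

7047 km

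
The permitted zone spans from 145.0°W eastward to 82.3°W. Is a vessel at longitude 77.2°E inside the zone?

Band width going east from -145.0° to -82.3°: ((-82.3 − -145.0) mod 360) = 62.7°.
Offset of +77.2° east of the west edge: ((77.2 − -145.0) mod 360) = 222.2°.
222.2° > 62.7° ⇒ outside.

No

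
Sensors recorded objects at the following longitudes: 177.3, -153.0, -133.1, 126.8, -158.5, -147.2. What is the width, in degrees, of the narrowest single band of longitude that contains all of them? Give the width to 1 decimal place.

100.1°

Sort the longitudes: -158.5°, -153.0°, -147.2°, -133.1°, +126.8°, +177.3°.
Eastward gaps between consecutive values (wrapping around): 5.5°, 5.8°, 14.1°, 259.9°, 50.5°, 24.2°.
Largest gap = 259.9° ⇒ minimal covering band is its complement: 360° − 259.9° = 100.1°.
Band runs from +126.8° eastward to -133.1°, crossing the antimeridian.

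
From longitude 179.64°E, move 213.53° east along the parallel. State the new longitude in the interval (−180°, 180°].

33.17°E

Start at +179.64°; shift +213.53° → +393.17°.
+393.17° lies outside (−180°, 180°]; subtract 360° → +33.17°.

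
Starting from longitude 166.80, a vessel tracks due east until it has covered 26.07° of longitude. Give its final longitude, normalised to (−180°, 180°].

-167.13°

Start at +166.80°; shift +26.07° → +192.87°.
+192.87° lies outside (−180°, 180°]; subtract 360° → -167.13°.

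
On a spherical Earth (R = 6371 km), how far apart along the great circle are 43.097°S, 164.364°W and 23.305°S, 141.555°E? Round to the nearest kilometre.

Δλ = 141.555 − -164.364 = 305.919°; wrapped into (−180°, 180°]: -54.081°.
Δφ = -23.305 − -43.097 = 19.792°.
a = sin²(Δφ/2) + cos φ₁ · cos φ₂ · sin²(Δλ/2) = 0.168140.
c = 2·atan2(√a, √(1−a)) = 0.84501 rad → d = 6371·c ≈ 5383.59 km.

5384 km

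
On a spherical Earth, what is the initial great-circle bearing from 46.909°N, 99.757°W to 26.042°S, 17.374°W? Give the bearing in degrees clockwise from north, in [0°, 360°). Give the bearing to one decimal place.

113.5°

Δλ = -17.374 − -99.757 = 82.383°.
θ = atan2( sin Δλ · cos φ₂ , cos φ₁ · sin φ₂ − sin φ₁ · cos φ₂ · cos Δλ )
  = atan2(0.89054, -0.38690) = 113.483° → normalised to [0°, 360°): 113.483°.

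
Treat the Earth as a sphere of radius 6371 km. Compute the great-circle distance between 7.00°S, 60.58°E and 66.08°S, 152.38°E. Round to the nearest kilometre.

9377 km

Δλ = 152.38 − 60.58 = 91.80°.
Δφ = -66.08 − -7.00 = -59.08°.
a = sin²(Δφ/2) + cos φ₁ · cos φ₂ · sin²(Δλ/2) = 0.450619.
c = 2·atan2(√a, √(1−a)) = 1.47187 rad → d = 6371·c ≈ 9377.31 km.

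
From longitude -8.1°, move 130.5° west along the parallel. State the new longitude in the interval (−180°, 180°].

-138.6°

Start at -8.1°; shift −130.5° → -138.6°.
-138.6° already lies in (−180°, 180°].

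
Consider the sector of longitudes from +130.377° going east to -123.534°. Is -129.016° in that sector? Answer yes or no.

Band width going east from +130.377° to -123.534°: ((-123.534 − 130.377) mod 360) = 106.089°.
Offset of -129.016° east of the west edge: ((-129.016 − 130.377) mod 360) = 100.607°.
100.607° ≤ 106.089° ⇒ inside.

Yes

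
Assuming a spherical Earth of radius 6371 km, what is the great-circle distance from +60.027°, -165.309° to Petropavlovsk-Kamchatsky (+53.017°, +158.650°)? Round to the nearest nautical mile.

Δλ = 158.650 − -165.309 = 323.959°; wrapped into (−180°, 180°]: -36.041°.
Δφ = 53.017 − 60.027 = -7.010°.
a = sin²(Δφ/2) + cos φ₁ · cos φ₂ · sin²(Δλ/2) = 0.032500.
c = 2·atan2(√a, √(1−a)) = 0.36254 rad → d = 6371·c ≈ 2309.73 km ≈ 1247.15 nmi.

1247 nmi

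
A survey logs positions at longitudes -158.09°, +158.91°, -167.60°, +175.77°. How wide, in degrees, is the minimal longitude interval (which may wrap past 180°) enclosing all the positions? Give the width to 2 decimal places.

Sort the longitudes: -167.60°, -158.09°, +158.91°, +175.77°.
Eastward gaps between consecutive values (wrapping around): 9.51°, 317.00°, 16.86°, 16.63°.
Largest gap = 317.00° ⇒ minimal covering band is its complement: 360° − 317.00° = 43.00°.
Band runs from +158.91° eastward to -158.09°, crossing the antimeridian.

43.00°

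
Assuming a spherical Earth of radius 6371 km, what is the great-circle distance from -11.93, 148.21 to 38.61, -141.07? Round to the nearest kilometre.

Δλ = -141.07 − 148.21 = -289.28°; wrapped into (−180°, 180°]: 70.72°.
Δφ = 38.61 − -11.93 = 50.54°.
a = sin²(Δφ/2) + cos φ₁ · cos φ₂ · sin²(Δλ/2) = 0.438278.
c = 2·atan2(√a, √(1−a)) = 1.44704 rad → d = 6371·c ≈ 9219.08 km.

9219 km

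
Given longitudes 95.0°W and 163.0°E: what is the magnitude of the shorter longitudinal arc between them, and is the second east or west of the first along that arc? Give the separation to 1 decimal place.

Raw difference: 163.0 − -95.0 = 258.0°.
Normalise into (−180°, 180°]: 258.0° − 360° = -102.0°.
Negative ⇒ the second point lies to the west; separation 102.0°.

102.0° west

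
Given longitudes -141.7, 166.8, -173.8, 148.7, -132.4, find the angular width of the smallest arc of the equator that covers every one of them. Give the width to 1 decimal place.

Sort the longitudes: -173.8°, -141.7°, -132.4°, +148.7°, +166.8°.
Eastward gaps between consecutive values (wrapping around): 32.1°, 9.3°, 281.1°, 18.1°, 19.4°.
Largest gap = 281.1° ⇒ minimal covering band is its complement: 360° − 281.1° = 78.9°.
Band runs from +148.7° eastward to -132.4°, crossing the antimeridian.

78.9°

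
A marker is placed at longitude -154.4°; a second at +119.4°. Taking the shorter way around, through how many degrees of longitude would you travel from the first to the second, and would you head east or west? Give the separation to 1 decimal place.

Raw difference: 119.4 − -154.4 = 273.8°.
Normalise into (−180°, 180°]: 273.8° − 360° = -86.2°.
Negative ⇒ the second point lies to the west; separation 86.2°.

86.2° west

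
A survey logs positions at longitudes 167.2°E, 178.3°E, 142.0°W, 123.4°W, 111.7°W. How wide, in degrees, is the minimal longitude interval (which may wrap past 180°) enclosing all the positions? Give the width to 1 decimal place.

Sort the longitudes: -142.0°, -123.4°, -111.7°, +167.2°, +178.3°.
Eastward gaps between consecutive values (wrapping around): 18.6°, 11.7°, 278.9°, 11.1°, 39.7°.
Largest gap = 278.9° ⇒ minimal covering band is its complement: 360° − 278.9° = 81.1°.
Band runs from +167.2° eastward to -111.7°, crossing the antimeridian.

81.1°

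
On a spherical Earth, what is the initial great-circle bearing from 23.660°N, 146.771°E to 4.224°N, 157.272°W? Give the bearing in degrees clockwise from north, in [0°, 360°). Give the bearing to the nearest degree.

101°

Δλ = -157.272 − 146.771 = -304.043°; wrapped into (−180°, 180°]: 55.957°.
θ = atan2( sin Δλ · cos φ₂ , cos φ₁ · sin φ₂ − sin φ₁ · cos φ₂ · cos Δλ )
  = atan2(0.82637, -0.15658) = 100.729° → normalised to [0°, 360°): 100.729°.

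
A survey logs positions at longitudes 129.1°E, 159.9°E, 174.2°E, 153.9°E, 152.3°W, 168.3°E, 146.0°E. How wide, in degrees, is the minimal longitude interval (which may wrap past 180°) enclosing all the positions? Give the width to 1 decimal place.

Sort the longitudes: -152.3°, +129.1°, +146.0°, +153.9°, +159.9°, +168.3°, +174.2°.
Eastward gaps between consecutive values (wrapping around): 281.4°, 16.9°, 7.9°, 6.0°, 8.4°, 5.9°, 33.5°.
Largest gap = 281.4° ⇒ minimal covering band is its complement: 360° − 281.4° = 78.6°.
Band runs from +129.1° eastward to -152.3°, crossing the antimeridian.

78.6°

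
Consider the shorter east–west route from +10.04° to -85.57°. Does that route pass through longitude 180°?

No

Signed shortest Δλ = ((-85.57 − 10.04 + 180) mod 360) − 180 = -95.61°.
Going west by 95.61° from +10.04° reaches -85.57° without touching 180°.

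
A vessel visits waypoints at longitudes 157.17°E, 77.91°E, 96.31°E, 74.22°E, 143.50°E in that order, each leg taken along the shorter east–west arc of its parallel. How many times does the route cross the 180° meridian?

0

Leg 1: +157.17° → +77.91°, shortest Δλ = -79.26° (west) — does not cross 180°.
Leg 2: +77.91° → +96.31°, shortest Δλ = 18.4° (east) — does not cross 180°.
Leg 3: +96.31° → +74.22°, shortest Δλ = -22.09° (west) — does not cross 180°.
Leg 4: +74.22° → +143.50°, shortest Δλ = 69.28° (east) — does not cross 180°.
Total crossings: 0.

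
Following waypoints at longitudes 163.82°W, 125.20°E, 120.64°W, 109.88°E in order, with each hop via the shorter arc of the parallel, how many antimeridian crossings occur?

Leg 1: -163.82° → +125.20°, shortest Δλ = -70.98° (west) — crosses 180°.
Leg 2: +125.20° → -120.64°, shortest Δλ = 114.16° (east) — crosses 180°.
Leg 3: -120.64° → +109.88°, shortest Δλ = -129.48° (west) — crosses 180°.
Total crossings: 3.

3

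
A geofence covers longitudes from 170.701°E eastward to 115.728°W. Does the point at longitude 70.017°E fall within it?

Band width going east from +170.701° to -115.728°: ((-115.728 − 170.701) mod 360) = 73.571°.
Offset of +70.017° east of the west edge: ((70.017 − 170.701) mod 360) = 259.316°.
259.316° > 73.571° ⇒ outside.

No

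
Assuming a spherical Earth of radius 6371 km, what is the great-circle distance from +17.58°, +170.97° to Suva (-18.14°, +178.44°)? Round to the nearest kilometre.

4055 km

Δλ = 178.44 − 170.97 = 7.47°.
Δφ = -18.14 − 17.58 = -35.72°.
a = sin²(Δφ/2) + cos φ₁ · cos φ₂ · sin²(Δλ/2) = 0.097904.
c = 2·atan2(√a, √(1−a)) = 0.63648 rad → d = 6371·c ≈ 4055.03 km.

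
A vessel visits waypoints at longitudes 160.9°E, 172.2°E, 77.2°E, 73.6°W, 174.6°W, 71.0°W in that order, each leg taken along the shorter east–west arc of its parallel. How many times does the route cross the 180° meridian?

0

Leg 1: +160.9° → +172.2°, shortest Δλ = 11.3° (east) — does not cross 180°.
Leg 2: +172.2° → +77.2°, shortest Δλ = -95.0° (west) — does not cross 180°.
Leg 3: +77.2° → -73.6°, shortest Δλ = -150.8° (west) — does not cross 180°.
Leg 4: -73.6° → -174.6°, shortest Δλ = -101.0° (west) — does not cross 180°.
Leg 5: -174.6° → -71.0°, shortest Δλ = 103.6° (east) — does not cross 180°.
Total crossings: 0.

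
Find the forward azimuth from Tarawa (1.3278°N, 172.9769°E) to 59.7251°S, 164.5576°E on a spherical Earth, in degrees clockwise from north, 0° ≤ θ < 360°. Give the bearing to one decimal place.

184.8°

Δλ = 164.5576 − 172.9769 = -8.4193°.
θ = atan2( sin Δλ · cos φ₂ , cos φ₁ · sin φ₂ − sin φ₁ · cos φ₂ · cos Δλ )
  = atan2(-0.07382, -0.87494) = -175.178° → normalised to [0°, 360°): 184.822°.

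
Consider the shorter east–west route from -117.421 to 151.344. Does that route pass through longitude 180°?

Yes

Naïve |151.344 − -117.421| = 268.765° > 180°, so the shorter arc goes the other way round — across 180°.
Signed shortest Δλ = ((151.344 − -117.421 + 180) mod 360) − 180 = -91.235°.
Going west by 91.235° from -117.421° passes through 180° before reaching +151.344°.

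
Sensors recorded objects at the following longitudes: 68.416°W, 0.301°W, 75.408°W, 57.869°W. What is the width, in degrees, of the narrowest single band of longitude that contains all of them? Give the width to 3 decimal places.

75.107°

Sort the longitudes: -75.408°, -68.416°, -57.869°, -0.301°.
Eastward gaps between consecutive values (wrapping around): 6.992°, 10.547°, 57.568°, 284.893°.
Largest gap = 284.893° ⇒ minimal covering band is its complement: 360° − 284.893° = 75.107°.
Band runs from -75.408° eastward to -0.301°.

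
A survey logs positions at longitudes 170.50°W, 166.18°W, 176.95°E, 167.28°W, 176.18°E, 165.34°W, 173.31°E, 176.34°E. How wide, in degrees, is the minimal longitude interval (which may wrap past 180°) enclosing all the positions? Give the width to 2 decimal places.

21.35°

Sort the longitudes: -170.50°, -167.28°, -166.18°, -165.34°, +173.31°, +176.18°, +176.34°, +176.95°.
Eastward gaps between consecutive values (wrapping around): 3.22°, 1.10°, 0.84°, 338.65°, 2.87°, 0.16°, 0.61°, 12.55°.
Largest gap = 338.65° ⇒ minimal covering band is its complement: 360° − 338.65° = 21.35°.
Band runs from +173.31° eastward to -165.34°, crossing the antimeridian.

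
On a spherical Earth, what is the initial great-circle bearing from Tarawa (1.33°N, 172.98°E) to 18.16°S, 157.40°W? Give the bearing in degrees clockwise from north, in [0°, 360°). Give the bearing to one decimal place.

Δλ = -157.40 − 172.98 = -330.38°; wrapped into (−180°, 180°]: 29.62°.
θ = atan2( sin Δλ · cos φ₂ , cos φ₁ · sin φ₂ − sin φ₁ · cos φ₂ · cos Δλ )
  = atan2(0.46963, -0.33076) = 125.157° → normalised to [0°, 360°): 125.157°.

125.2°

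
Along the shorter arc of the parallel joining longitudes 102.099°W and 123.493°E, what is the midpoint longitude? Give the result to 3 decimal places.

Signed shortest Δλ from -102.099° to +123.493° is -134.408°.
Midpoint longitude = -102.099° + (-134.408°)/2 = -102.099° − 67.204° = -169.303°.
(The naïve average (-102.099 + +123.493)/2 = 10.697° is on the wrong side of the globe.)

169.303°W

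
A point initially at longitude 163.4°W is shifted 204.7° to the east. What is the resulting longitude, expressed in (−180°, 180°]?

Start at -163.4°; shift +204.7° → +41.3°.
+41.3° already lies in (−180°, 180°].

41.3°E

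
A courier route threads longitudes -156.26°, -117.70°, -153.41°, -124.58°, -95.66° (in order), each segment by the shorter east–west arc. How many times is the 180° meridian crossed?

0

Leg 1: -156.26° → -117.70°, shortest Δλ = 38.56° (east) — does not cross 180°.
Leg 2: -117.70° → -153.41°, shortest Δλ = -35.71° (west) — does not cross 180°.
Leg 3: -153.41° → -124.58°, shortest Δλ = 28.83° (east) — does not cross 180°.
Leg 4: -124.58° → -95.66°, shortest Δλ = 28.92° (east) — does not cross 180°.
Total crossings: 0.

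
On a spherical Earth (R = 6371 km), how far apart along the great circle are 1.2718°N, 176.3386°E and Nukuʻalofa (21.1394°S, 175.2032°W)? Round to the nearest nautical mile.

Δλ = -175.2032 − 176.3386 = -351.5418°; wrapped into (−180°, 180°]: 8.4582°.
Δφ = -21.1394 − 1.2718 = -22.4112°.
a = sin²(Δφ/2) + cos φ₁ · cos φ₂ · sin²(Δλ/2) = 0.042835.
c = 2·atan2(√a, √(1−a)) = 0.41695 rad → d = 6371·c ≈ 2656.37 km ≈ 1434.33 nmi.

1434 nmi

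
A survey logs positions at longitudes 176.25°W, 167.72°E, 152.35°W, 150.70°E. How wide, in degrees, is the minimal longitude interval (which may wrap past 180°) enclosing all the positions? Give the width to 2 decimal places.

56.95°

Sort the longitudes: -176.25°, -152.35°, +150.70°, +167.72°.
Eastward gaps between consecutive values (wrapping around): 23.90°, 303.05°, 17.02°, 16.03°.
Largest gap = 303.05° ⇒ minimal covering band is its complement: 360° − 303.05° = 56.95°.
Band runs from +150.70° eastward to -152.35°, crossing the antimeridian.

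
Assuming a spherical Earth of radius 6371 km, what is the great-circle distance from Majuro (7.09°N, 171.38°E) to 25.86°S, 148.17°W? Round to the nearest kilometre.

5701 km

Δλ = -148.17 − 171.38 = -319.55°; wrapped into (−180°, 180°]: 40.45°.
Δφ = -25.86 − 7.09 = -32.95°.
a = sin²(Δφ/2) + cos φ₁ · cos φ₂ · sin²(Δλ/2) = 0.187151.
c = 2·atan2(√a, √(1−a)) = 0.89477 rad → d = 6371·c ≈ 5700.58 km.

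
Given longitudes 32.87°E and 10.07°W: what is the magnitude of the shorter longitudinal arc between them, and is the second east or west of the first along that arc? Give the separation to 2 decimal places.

Raw difference: -10.07 − 32.87 = -42.94°.
Normalise into (−180°, 180°]: -42.94° stays -42.94°.
Negative ⇒ the second point lies to the west; separation 42.94°.

42.94° west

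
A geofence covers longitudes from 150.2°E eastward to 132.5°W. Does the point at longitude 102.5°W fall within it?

Band width going east from +150.2° to -132.5°: ((-132.5 − 150.2) mod 360) = 77.3°.
Offset of -102.5° east of the west edge: ((-102.5 − 150.2) mod 360) = 107.3°.
107.3° > 77.3° ⇒ outside.

No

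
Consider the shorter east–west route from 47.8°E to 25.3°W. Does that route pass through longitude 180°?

Signed shortest Δλ = ((-25.3 − 47.8 + 180) mod 360) − 180 = -73.1°.
Going west by 73.1° from +47.8° reaches -25.3° without touching 180°.

No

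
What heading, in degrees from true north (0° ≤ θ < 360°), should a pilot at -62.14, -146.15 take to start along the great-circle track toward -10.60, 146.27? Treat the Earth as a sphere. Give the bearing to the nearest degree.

285°

Δλ = 146.27 − -146.15 = 292.42°; wrapped into (−180°, 180°]: -67.58°.
θ = atan2( sin Δλ · cos φ₂ , cos φ₁ · sin φ₂ − sin φ₁ · cos φ₂ · cos Δλ )
  = atan2(-0.90864, 0.24547) = -74.882° → normalised to [0°, 360°): 285.118°.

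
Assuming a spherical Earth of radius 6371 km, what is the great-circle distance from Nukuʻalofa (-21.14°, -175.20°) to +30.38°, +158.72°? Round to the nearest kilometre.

Δλ = 158.72 − -175.20 = 333.92°; wrapped into (−180°, 180°]: -26.08°.
Δφ = 30.38 − -21.14 = 51.52°.
a = sin²(Δφ/2) + cos φ₁ · cos φ₂ · sin²(Δλ/2) = 0.229843.
c = 2·atan2(√a, √(1−a)) = 0.99999 rad → d = 6371·c ≈ 6370.91 km.

6371 km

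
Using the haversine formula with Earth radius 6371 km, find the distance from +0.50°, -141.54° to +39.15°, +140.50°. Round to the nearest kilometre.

8937 km

Δλ = 140.50 − -141.54 = 282.04°; wrapped into (−180°, 180°]: -77.96°.
Δφ = 39.15 − 0.50 = 38.65°.
a = sin²(Δφ/2) + cos φ₁ · cos φ₂ · sin²(Δλ/2) = 0.416366.
c = 2·atan2(√a, √(1−a)) = 1.40274 rad → d = 6371·c ≈ 8936.85 km.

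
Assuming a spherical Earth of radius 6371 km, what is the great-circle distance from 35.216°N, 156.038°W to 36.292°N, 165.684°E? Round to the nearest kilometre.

3434 km

Δλ = 165.684 − -156.038 = 321.722°; wrapped into (−180°, 180°]: -38.278°.
Δφ = 36.292 − 35.216 = 1.076°.
a = sin²(Δφ/2) + cos φ₁ · cos φ₂ · sin²(Δλ/2) = 0.070872.
c = 2·atan2(√a, √(1−a)) = 0.53893 rad → d = 6371·c ≈ 3433.55 km.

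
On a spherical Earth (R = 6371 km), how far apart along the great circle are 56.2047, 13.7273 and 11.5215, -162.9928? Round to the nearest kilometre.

12478 km

Δλ = -162.9928 − 13.7273 = -176.7201°.
Δφ = 11.5215 − 56.2047 = -44.6832°.
a = sin²(Δφ/2) + cos φ₁ · cos φ₂ · sin²(Δλ/2) = 0.689070.
c = 2·atan2(√a, √(1−a)) = 1.95858 rad → d = 6371·c ≈ 12478.13 km.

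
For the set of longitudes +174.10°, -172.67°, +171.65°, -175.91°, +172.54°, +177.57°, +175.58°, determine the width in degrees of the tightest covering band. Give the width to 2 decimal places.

Sort the longitudes: -175.91°, -172.67°, +171.65°, +172.54°, +174.10°, +175.58°, +177.57°.
Eastward gaps between consecutive values (wrapping around): 3.24°, 344.32°, 0.89°, 1.56°, 1.48°, 1.99°, 6.52°.
Largest gap = 344.32° ⇒ minimal covering band is its complement: 360° − 344.32° = 15.68°.
Band runs from +171.65° eastward to -172.67°, crossing the antimeridian.

15.68°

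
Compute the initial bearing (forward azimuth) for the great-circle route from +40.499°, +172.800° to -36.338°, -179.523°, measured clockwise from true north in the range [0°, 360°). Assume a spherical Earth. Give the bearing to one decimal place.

173.7°

Δλ = -179.523 − 172.800 = -352.323°; wrapped into (−180°, 180°]: 7.677°.
θ = atan2( sin Δλ · cos φ₂ , cos φ₁ · sin φ₂ − sin φ₁ · cos φ₂ · cos Δλ )
  = atan2(0.10761, -0.96904) = 173.663° → normalised to [0°, 360°): 173.663°.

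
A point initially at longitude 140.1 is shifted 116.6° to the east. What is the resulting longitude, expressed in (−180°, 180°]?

-103.3°

Start at +140.1°; shift +116.6° → +256.7°.
+256.7° lies outside (−180°, 180°]; subtract 360° → -103.3°.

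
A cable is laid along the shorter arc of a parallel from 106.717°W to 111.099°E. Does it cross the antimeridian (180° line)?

Naïve |111.099 − -106.717| = 217.816° > 180°, so the shorter arc goes the other way round — across 180°.
Signed shortest Δλ = ((111.099 − -106.717 + 180) mod 360) − 180 = -142.184°.
Going west by 142.184° from -106.717° passes through 180° before reaching +111.099°.

Yes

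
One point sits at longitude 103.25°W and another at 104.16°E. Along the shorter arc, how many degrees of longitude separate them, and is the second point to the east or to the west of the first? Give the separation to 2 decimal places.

152.59° west

Raw difference: 104.16 − -103.25 = 207.41°.
Normalise into (−180°, 180°]: 207.41° − 360° = -152.59°.
Negative ⇒ the second point lies to the west; separation 152.59°.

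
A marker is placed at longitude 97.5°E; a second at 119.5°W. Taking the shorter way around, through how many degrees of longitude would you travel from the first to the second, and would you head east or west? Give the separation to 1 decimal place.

143.0° east

Raw difference: -119.5 − 97.5 = -217.0°.
Normalise into (−180°, 180°]: -217.0° + 360° = 143.0°.
Positive ⇒ the second point lies to the east; separation 143.0°.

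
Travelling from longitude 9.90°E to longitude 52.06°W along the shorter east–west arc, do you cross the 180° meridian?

No

Signed shortest Δλ = ((-52.06 − 9.90 + 180) mod 360) − 180 = -61.96°.
Going west by 61.96° from +9.90° reaches -52.06° without touching 180°.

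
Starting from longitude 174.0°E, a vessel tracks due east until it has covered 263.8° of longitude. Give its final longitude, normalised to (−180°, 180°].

77.8°E

Start at +174.0°; shift +263.8° → +437.8°.
+437.8° lies outside (−180°, 180°]; subtract 360° → +77.8°.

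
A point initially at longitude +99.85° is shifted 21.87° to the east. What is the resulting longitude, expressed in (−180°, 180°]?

+121.72°

Start at +99.85°; shift +21.87° → +121.72°.
+121.72° already lies in (−180°, 180°].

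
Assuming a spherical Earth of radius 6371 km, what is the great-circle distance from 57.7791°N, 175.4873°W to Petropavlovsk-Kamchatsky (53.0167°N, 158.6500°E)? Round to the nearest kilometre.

1705 km

Δλ = 158.6500 − -175.4873 = 334.1373°; wrapped into (−180°, 180°]: -25.8627°.
Δφ = 53.0167 − 57.7791 = -4.7624°.
a = sin²(Δφ/2) + cos φ₁ · cos φ₂ · sin²(Δλ/2) = 0.017789.
c = 2·atan2(√a, √(1−a)) = 0.26755 rad → d = 6371·c ≈ 1704.56 km.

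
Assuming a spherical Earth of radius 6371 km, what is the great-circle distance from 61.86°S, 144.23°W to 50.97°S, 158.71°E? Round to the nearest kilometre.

Δλ = 158.71 − -144.23 = 302.94°; wrapped into (−180°, 180°]: -57.06°.
Δφ = -50.97 − -61.86 = 10.89°.
a = sin²(Δφ/2) + cos φ₁ · cos φ₂ · sin²(Δλ/2) = 0.076755.
c = 2·atan2(√a, √(1−a)) = 0.56144 rad → d = 6371·c ≈ 3576.93 km.

3577 km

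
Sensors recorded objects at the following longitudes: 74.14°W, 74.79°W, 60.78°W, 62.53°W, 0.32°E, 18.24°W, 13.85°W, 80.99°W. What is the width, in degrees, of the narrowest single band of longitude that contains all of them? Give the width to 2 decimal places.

81.31°

Sort the longitudes: -80.99°, -74.79°, -74.14°, -62.53°, -60.78°, -18.24°, -13.85°, +0.32°.
Eastward gaps between consecutive values (wrapping around): 6.20°, 0.65°, 11.61°, 1.75°, 42.54°, 4.39°, 14.17°, 278.69°.
Largest gap = 278.69° ⇒ minimal covering band is its complement: 360° − 278.69° = 81.31°.
Band runs from -80.99° eastward to +0.32°.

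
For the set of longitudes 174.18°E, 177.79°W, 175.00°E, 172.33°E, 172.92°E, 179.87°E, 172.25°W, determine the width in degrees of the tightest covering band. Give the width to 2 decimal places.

15.42°

Sort the longitudes: -177.79°, -172.25°, +172.33°, +172.92°, +174.18°, +175.00°, +179.87°.
Eastward gaps between consecutive values (wrapping around): 5.54°, 344.58°, 0.59°, 1.26°, 0.82°, 4.87°, 2.34°.
Largest gap = 344.58° ⇒ minimal covering band is its complement: 360° − 344.58° = 15.42°.
Band runs from +172.33° eastward to -172.25°, crossing the antimeridian.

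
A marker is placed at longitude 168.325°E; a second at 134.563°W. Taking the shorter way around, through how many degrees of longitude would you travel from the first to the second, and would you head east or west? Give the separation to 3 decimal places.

Raw difference: -134.563 − 168.325 = -302.888°.
Normalise into (−180°, 180°]: -302.888° + 360° = 57.112°.
Positive ⇒ the second point lies to the east; separation 57.112°.

57.112° east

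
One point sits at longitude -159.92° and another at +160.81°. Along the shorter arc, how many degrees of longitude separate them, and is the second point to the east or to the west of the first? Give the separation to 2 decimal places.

Raw difference: 160.81 − -159.92 = 320.73°.
Normalise into (−180°, 180°]: 320.73° − 360° = -39.27°.
Negative ⇒ the second point lies to the west; separation 39.27°.

39.27° west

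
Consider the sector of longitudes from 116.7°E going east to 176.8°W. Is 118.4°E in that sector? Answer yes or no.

Band width going east from +116.7° to -176.8°: ((-176.8 − 116.7) mod 360) = 66.5°.
Offset of +118.4° east of the west edge: ((118.4 − 116.7) mod 360) = 1.7°.
1.7° ≤ 66.5° ⇒ inside.

Yes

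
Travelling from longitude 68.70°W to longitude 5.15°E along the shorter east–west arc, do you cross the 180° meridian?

No

Signed shortest Δλ = ((5.15 − -68.70 + 180) mod 360) − 180 = 73.85°.
Going east by 73.85° from -68.70° reaches +5.15° without touching 180°.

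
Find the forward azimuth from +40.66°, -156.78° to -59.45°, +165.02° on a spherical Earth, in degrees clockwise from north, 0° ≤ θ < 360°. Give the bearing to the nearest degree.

Δλ = 165.02 − -156.78 = 321.80°; wrapped into (−180°, 180°]: -38.20°.
θ = atan2( sin Δλ · cos φ₂ , cos φ₁ · sin φ₂ − sin φ₁ · cos φ₂ · cos Δλ )
  = atan2(-0.31433, -0.91355) = -161.013° → normalised to [0°, 360°): 198.987°.

199°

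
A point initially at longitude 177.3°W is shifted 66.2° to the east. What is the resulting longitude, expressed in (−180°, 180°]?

Start at -177.3°; shift +66.2° → -111.1°.
-111.1° already lies in (−180°, 180°].

111.1°W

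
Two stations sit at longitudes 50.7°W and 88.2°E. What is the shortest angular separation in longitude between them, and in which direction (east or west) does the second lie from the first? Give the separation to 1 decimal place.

Raw difference: 88.2 − -50.7 = 138.9°.
Normalise into (−180°, 180°]: 138.9° stays 138.9°.
Positive ⇒ the second point lies to the east; separation 138.9°.

138.9° east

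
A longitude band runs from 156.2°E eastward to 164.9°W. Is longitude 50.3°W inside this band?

Band width going east from +156.2° to -164.9°: ((-164.9 − 156.2) mod 360) = 38.9°.
Offset of -50.3° east of the west edge: ((-50.3 − 156.2) mod 360) = 153.5°.
153.5° > 38.9° ⇒ outside.

No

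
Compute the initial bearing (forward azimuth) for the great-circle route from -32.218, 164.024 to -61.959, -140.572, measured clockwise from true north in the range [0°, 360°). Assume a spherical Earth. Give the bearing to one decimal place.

147.4°

Δλ = -140.572 − 164.024 = -304.596°; wrapped into (−180°, 180°]: 55.404°.
θ = atan2( sin Δλ · cos φ₂ , cos φ₁ · sin φ₂ − sin φ₁ · cos φ₂ · cos Δλ )
  = atan2(0.38698, -0.60441) = 147.370° → normalised to [0°, 360°): 147.370°.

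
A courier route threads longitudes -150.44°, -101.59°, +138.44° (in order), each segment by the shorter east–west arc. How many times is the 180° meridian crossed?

Leg 1: -150.44° → -101.59°, shortest Δλ = 48.85° (east) — does not cross 180°.
Leg 2: -101.59° → +138.44°, shortest Δλ = -119.97° (west) — crosses 180°.
Total crossings: 1.

1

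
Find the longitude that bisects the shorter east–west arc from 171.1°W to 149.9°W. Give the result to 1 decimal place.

160.5°W

Signed shortest Δλ from -171.1° to -149.9° is +21.2°.
Midpoint longitude = -171.1° + (+21.2°)/2 = -171.1° + 10.6° = -160.5°.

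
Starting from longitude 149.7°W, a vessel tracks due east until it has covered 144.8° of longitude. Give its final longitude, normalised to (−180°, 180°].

Start at -149.7°; shift +144.8° → -4.9°.
-4.9° already lies in (−180°, 180°].

4.9°W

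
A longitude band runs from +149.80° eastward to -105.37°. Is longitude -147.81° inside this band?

Band width going east from +149.80° to -105.37°: ((-105.37 − 149.80) mod 360) = 104.83°.
Offset of -147.81° east of the west edge: ((-147.81 − 149.80) mod 360) = 62.39°.
62.39° ≤ 104.83° ⇒ inside.

Yes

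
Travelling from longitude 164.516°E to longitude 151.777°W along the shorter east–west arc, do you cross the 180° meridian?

Yes

Naïve |-151.777 − 164.516| = 316.293° > 180°, so the shorter arc goes the other way round — across 180°.
Signed shortest Δλ = ((-151.777 − 164.516 + 180) mod 360) − 180 = 43.707°.
Going east by 43.707° from +164.516° passes through 180° before reaching -151.777°.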